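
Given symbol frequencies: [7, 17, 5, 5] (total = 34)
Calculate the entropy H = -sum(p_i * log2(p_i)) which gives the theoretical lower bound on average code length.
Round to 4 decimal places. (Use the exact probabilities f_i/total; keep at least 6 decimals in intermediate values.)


Per-symbol terms -p_i * log2(p_i) with p_i = f_i/34:
  p = 7/34 = 0.205882: log2(p) = -2.280108, -p*log2(p) = 0.469434
  p = 17/34 = 0.500000: log2(p) = -1.000000, -p*log2(p) = 0.500000
  p = 5/34 = 0.147059: log2(p) = -2.765535, -p*log2(p) = 0.406696
  p = 5/34 = 0.147059: log2(p) = -2.765535, -p*log2(p) = 0.406696
H = 0.469434 + 0.500000 + 0.406696 + 0.406696 = 1.782826

H = 1.7828 bits/symbol


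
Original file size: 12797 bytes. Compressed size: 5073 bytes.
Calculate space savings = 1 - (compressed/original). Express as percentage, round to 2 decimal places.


ratio = compressed/original = 5073/12797 = 0.396421
savings = 1 - ratio = 1 - 0.396421 = 0.603579
as a percentage: 0.603579 * 100 = 60.36%

Space savings = 1 - 5073/12797 = 60.36%


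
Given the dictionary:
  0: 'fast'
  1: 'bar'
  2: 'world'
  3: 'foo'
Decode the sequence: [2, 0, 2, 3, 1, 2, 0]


Look up each index in the dictionary:
  2 -> 'world'
  0 -> 'fast'
  2 -> 'world'
  3 -> 'foo'
  1 -> 'bar'
  2 -> 'world'
  0 -> 'fast'

Decoded: "world fast world foo bar world fast"


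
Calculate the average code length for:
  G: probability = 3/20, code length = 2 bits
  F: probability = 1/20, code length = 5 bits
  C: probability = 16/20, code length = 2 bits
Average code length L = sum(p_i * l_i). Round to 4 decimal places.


Weighted contributions p_i * l_i:
  G: (3/20) * 2 = 6/20
  F: (1/20) * 5 = 5/20
  C: (16/20) * 2 = 32/20
Sum = (6 + 5 + 32)/20 = 43/20

L = 43/20 = 2.1500 bits/symbol


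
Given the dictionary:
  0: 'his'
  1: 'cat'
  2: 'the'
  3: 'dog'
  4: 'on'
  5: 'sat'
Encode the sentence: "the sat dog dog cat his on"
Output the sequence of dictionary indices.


Look up each word in the dictionary:
  'the' -> 2
  'sat' -> 5
  'dog' -> 3
  'dog' -> 3
  'cat' -> 1
  'his' -> 0
  'on' -> 4

Encoded: [2, 5, 3, 3, 1, 0, 4]


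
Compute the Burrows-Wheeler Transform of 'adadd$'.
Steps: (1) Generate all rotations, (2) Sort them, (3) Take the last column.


Rotations (sorted):
  0: $adadd -> last char: d
  1: adadd$ -> last char: $
  2: add$ad -> last char: d
  3: d$adad -> last char: d
  4: dadd$a -> last char: a
  5: dd$ada -> last char: a


BWT = d$ddaa


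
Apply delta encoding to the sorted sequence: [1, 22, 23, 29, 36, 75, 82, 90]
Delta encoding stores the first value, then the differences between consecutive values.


First value: 1
Deltas:
  22 - 1 = 21
  23 - 22 = 1
  29 - 23 = 6
  36 - 29 = 7
  75 - 36 = 39
  82 - 75 = 7
  90 - 82 = 8


Delta encoded: [1, 21, 1, 6, 7, 39, 7, 8]


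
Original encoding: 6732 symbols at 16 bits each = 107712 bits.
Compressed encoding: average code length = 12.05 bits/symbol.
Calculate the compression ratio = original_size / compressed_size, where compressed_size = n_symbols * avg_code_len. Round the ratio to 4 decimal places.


original_size = n_symbols * orig_bits = 6732 * 16 = 107712 bits
compressed_size = n_symbols * avg_code_len = 6732 * 12.05 = 81120.6 bits
ratio = original_size / compressed_size = 107712 / 81120.6 = 1.3278

Compression ratio = 1.3278


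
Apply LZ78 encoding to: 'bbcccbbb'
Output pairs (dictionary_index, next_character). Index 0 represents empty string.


LZ78 encoding steps:
Dictionary: {0: ''}
Step 1: w='' (idx 0), next='b' -> output (0, 'b'), add 'b' as idx 1
Step 2: w='b' (idx 1), next='c' -> output (1, 'c'), add 'bc' as idx 2
Step 3: w='' (idx 0), next='c' -> output (0, 'c'), add 'c' as idx 3
Step 4: w='c' (idx 3), next='b' -> output (3, 'b'), add 'cb' as idx 4
Step 5: w='b' (idx 1), next='b' -> output (1, 'b'), add 'bb' as idx 5


Encoded: [(0, 'b'), (1, 'c'), (0, 'c'), (3, 'b'), (1, 'b')]


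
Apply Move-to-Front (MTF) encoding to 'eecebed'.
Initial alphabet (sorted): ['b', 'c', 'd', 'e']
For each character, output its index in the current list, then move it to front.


MTF encoding:
'e': index 3 in ['b', 'c', 'd', 'e'] -> ['e', 'b', 'c', 'd']
'e': index 0 in ['e', 'b', 'c', 'd'] -> ['e', 'b', 'c', 'd']
'c': index 2 in ['e', 'b', 'c', 'd'] -> ['c', 'e', 'b', 'd']
'e': index 1 in ['c', 'e', 'b', 'd'] -> ['e', 'c', 'b', 'd']
'b': index 2 in ['e', 'c', 'b', 'd'] -> ['b', 'e', 'c', 'd']
'e': index 1 in ['b', 'e', 'c', 'd'] -> ['e', 'b', 'c', 'd']
'd': index 3 in ['e', 'b', 'c', 'd'] -> ['d', 'e', 'b', 'c']


Output: [3, 0, 2, 1, 2, 1, 3]


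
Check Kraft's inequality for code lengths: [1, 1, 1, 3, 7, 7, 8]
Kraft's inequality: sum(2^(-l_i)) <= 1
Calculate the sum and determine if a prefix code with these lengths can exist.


Sum = 2^(-1) + 2^(-1) + 2^(-1) + 2^(-3) + 2^(-7) + 2^(-7) + 2^(-8)
    = 0.5 + 0.5 + 0.5 + 0.125 + 0.0078125 + 0.0078125 + 0.00390625
    = 421/256 = 1.64453125
Since 1.64453125 > 1, Kraft's inequality is NOT satisfied.
A prefix code with these lengths CANNOT exist.

Kraft sum = 1.64453125. Not satisfied.


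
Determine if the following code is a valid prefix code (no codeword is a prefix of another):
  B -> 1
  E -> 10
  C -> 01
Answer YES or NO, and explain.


Checking each pair (does one codeword prefix another?):
  B='1' vs E='10': prefix -- VIOLATION

NO -- this is NOT a valid prefix code. B (1) is a prefix of E (10).


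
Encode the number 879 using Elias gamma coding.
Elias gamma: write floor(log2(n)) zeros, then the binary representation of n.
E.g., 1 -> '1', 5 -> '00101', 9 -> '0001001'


num_bits = floor(log2(879)) + 1 = 10
leading_zeros = num_bits - 1 = 9
binary(879) = 1101101111

Elias gamma(879) = '000000000' + '1101101111' = 0000000001101101111 (19 bits)


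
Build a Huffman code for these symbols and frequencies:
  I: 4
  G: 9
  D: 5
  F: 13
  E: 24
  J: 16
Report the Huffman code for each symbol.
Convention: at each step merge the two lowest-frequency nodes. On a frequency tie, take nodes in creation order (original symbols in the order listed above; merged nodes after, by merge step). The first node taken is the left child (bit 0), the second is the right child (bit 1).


Huffman tree construction:
Step 1: Merge I(4) + D(5) = 9
Step 2: Merge G(9) + (I+D)(9) = 18
Step 3: Merge F(13) + J(16) = 29
Step 4: Merge (G+(I+D))(18) + E(24) = 42
Step 5: Merge (F+J)(29) + ((G+(I+D))+E)(42) = 71
Read each symbol's code off the tree from the root (left child = 0, right child = 1).

Codes:
  I: 1010 (length 4)
  G: 100 (length 3)
  D: 1011 (length 4)
  F: 00 (length 2)
  E: 11 (length 2)
  J: 01 (length 2)
Average code length: 169/71 = 2.3803 bits/symbol


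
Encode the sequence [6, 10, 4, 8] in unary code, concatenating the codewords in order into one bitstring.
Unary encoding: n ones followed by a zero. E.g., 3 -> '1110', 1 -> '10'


Encode each number as n ones followed by a terminating 0:
  6 -> 1111110 (7 bits)
  10 -> 11111111110 (11 bits)
  4 -> 11110 (5 bits)
  8 -> 111111110 (9 bits)
Total length = 7 + 11 + 5 + 9 = 32 bits.

Unary([6, 10, 4, 8]) = 11111101111111111011110111111110 (32 bits)


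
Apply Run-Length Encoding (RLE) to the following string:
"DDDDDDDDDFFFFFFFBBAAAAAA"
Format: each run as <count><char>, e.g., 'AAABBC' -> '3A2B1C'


Scanning runs left to right:
  i=0: run of 'D' x 9 -> '9D'
  i=9: run of 'F' x 7 -> '7F'
  i=16: run of 'B' x 2 -> '2B'
  i=18: run of 'A' x 6 -> '6A'

RLE = 9D7F2B6A


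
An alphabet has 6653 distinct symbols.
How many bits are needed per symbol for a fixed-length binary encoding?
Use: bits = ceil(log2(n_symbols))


log2(6653) = 12.6998
Bracket: 2^12 = 4096 < 6653 <= 2^13 = 8192
So ceil(log2(6653)) = 13

bits = ceil(log2(6653)) = ceil(12.6998) = 13 bits


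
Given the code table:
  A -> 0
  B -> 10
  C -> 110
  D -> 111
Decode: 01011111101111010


Decoding:
0 -> A
10 -> B
111 -> D
111 -> D
0 -> A
111 -> D
10 -> B
10 -> B


Result: ABDDADBB


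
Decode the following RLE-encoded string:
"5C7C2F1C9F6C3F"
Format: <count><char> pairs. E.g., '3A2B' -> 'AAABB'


Expanding each <count><char> pair:
  5C -> 'CCCCC'
  7C -> 'CCCCCCC'
  2F -> 'FF'
  1C -> 'C'
  9F -> 'FFFFFFFFF'
  6C -> 'CCCCCC'
  3F -> 'FFF'

Decoded = CCCCCCCCCCCCFFCFFFFFFFFFCCCCCCFFF


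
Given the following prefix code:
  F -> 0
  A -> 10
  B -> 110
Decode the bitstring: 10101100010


Decoding step by step:
Bits 10 -> A
Bits 10 -> A
Bits 110 -> B
Bits 0 -> F
Bits 0 -> F
Bits 10 -> A


Decoded message: AABFFA


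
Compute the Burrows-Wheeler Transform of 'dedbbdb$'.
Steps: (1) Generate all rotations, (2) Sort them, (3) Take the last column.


Rotations (sorted):
  0: $dedbbdb -> last char: b
  1: b$dedbbd -> last char: d
  2: bbdb$ded -> last char: d
  3: bdb$dedb -> last char: b
  4: db$dedbb -> last char: b
  5: dbbdb$de -> last char: e
  6: dedbbdb$ -> last char: $
  7: edbbdb$d -> last char: d


BWT = bddbbe$d


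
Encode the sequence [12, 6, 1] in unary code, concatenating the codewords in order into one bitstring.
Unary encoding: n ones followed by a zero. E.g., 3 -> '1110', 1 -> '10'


Encode each number as n ones followed by a terminating 0:
  12 -> 1111111111110 (13 bits)
  6 -> 1111110 (7 bits)
  1 -> 10 (2 bits)
Total length = 13 + 7 + 2 = 22 bits.

Unary([12, 6, 1]) = 1111111111110111111010 (22 bits)


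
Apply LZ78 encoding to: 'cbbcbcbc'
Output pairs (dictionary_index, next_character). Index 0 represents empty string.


LZ78 encoding steps:
Dictionary: {0: ''}
Step 1: w='' (idx 0), next='c' -> output (0, 'c'), add 'c' as idx 1
Step 2: w='' (idx 0), next='b' -> output (0, 'b'), add 'b' as idx 2
Step 3: w='b' (idx 2), next='c' -> output (2, 'c'), add 'bc' as idx 3
Step 4: w='bc' (idx 3), next='b' -> output (3, 'b'), add 'bcb' as idx 4
Step 5: w='c' (idx 1), end of input -> output (1, '')


Encoded: [(0, 'c'), (0, 'b'), (2, 'c'), (3, 'b'), (1, '')]


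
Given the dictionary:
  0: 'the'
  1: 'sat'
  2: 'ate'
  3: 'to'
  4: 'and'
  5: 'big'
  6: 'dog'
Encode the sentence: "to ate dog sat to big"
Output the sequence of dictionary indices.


Look up each word in the dictionary:
  'to' -> 3
  'ate' -> 2
  'dog' -> 6
  'sat' -> 1
  'to' -> 3
  'big' -> 5

Encoded: [3, 2, 6, 1, 3, 5]


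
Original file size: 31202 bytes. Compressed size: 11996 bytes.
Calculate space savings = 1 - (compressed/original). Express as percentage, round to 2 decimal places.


ratio = compressed/original = 11996/31202 = 0.384463
savings = 1 - ratio = 1 - 0.384463 = 0.615537
as a percentage: 0.615537 * 100 = 61.55%

Space savings = 1 - 11996/31202 = 61.55%


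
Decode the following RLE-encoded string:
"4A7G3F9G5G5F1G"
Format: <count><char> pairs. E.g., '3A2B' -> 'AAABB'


Expanding each <count><char> pair:
  4A -> 'AAAA'
  7G -> 'GGGGGGG'
  3F -> 'FFF'
  9G -> 'GGGGGGGGG'
  5G -> 'GGGGG'
  5F -> 'FFFFF'
  1G -> 'G'

Decoded = AAAAGGGGGGGFFFGGGGGGGGGGGGGGFFFFFG


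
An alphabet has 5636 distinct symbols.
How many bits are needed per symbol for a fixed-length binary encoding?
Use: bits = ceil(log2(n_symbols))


log2(5636) = 12.4605
Bracket: 2^12 = 4096 < 5636 <= 2^13 = 8192
So ceil(log2(5636)) = 13

bits = ceil(log2(5636)) = ceil(12.4605) = 13 bits


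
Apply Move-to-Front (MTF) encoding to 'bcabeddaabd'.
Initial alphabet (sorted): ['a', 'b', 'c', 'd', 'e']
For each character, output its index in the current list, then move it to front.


MTF encoding:
'b': index 1 in ['a', 'b', 'c', 'd', 'e'] -> ['b', 'a', 'c', 'd', 'e']
'c': index 2 in ['b', 'a', 'c', 'd', 'e'] -> ['c', 'b', 'a', 'd', 'e']
'a': index 2 in ['c', 'b', 'a', 'd', 'e'] -> ['a', 'c', 'b', 'd', 'e']
'b': index 2 in ['a', 'c', 'b', 'd', 'e'] -> ['b', 'a', 'c', 'd', 'e']
'e': index 4 in ['b', 'a', 'c', 'd', 'e'] -> ['e', 'b', 'a', 'c', 'd']
'd': index 4 in ['e', 'b', 'a', 'c', 'd'] -> ['d', 'e', 'b', 'a', 'c']
'd': index 0 in ['d', 'e', 'b', 'a', 'c'] -> ['d', 'e', 'b', 'a', 'c']
'a': index 3 in ['d', 'e', 'b', 'a', 'c'] -> ['a', 'd', 'e', 'b', 'c']
'a': index 0 in ['a', 'd', 'e', 'b', 'c'] -> ['a', 'd', 'e', 'b', 'c']
'b': index 3 in ['a', 'd', 'e', 'b', 'c'] -> ['b', 'a', 'd', 'e', 'c']
'd': index 2 in ['b', 'a', 'd', 'e', 'c'] -> ['d', 'b', 'a', 'e', 'c']


Output: [1, 2, 2, 2, 4, 4, 0, 3, 0, 3, 2]


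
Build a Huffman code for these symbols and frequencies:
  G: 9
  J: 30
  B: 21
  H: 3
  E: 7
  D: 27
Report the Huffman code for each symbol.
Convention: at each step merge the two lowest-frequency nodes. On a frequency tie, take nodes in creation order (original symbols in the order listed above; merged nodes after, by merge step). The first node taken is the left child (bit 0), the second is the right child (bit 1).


Huffman tree construction:
Step 1: Merge H(3) + E(7) = 10
Step 2: Merge G(9) + (H+E)(10) = 19
Step 3: Merge (G+(H+E))(19) + B(21) = 40
Step 4: Merge D(27) + J(30) = 57
Step 5: Merge ((G+(H+E))+B)(40) + (D+J)(57) = 97
Read each symbol's code off the tree from the root (left child = 0, right child = 1).

Codes:
  G: 000 (length 3)
  J: 11 (length 2)
  B: 01 (length 2)
  H: 0010 (length 4)
  E: 0011 (length 4)
  D: 10 (length 2)
Average code length: 223/97 = 2.2990 bits/symbol


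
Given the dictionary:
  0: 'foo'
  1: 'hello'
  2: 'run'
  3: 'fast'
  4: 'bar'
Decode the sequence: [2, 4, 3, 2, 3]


Look up each index in the dictionary:
  2 -> 'run'
  4 -> 'bar'
  3 -> 'fast'
  2 -> 'run'
  3 -> 'fast'

Decoded: "run bar fast run fast"


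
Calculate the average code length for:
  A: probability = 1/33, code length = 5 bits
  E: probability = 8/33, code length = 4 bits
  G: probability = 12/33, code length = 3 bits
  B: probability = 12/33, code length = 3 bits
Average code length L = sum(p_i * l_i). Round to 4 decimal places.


Weighted contributions p_i * l_i:
  A: (1/33) * 5 = 5/33
  E: (8/33) * 4 = 32/33
  G: (12/33) * 3 = 36/33
  B: (12/33) * 3 = 36/33
Sum = (5 + 32 + 36 + 36)/33 = 109/33

L = 109/33 = 3.3030 bits/symbol


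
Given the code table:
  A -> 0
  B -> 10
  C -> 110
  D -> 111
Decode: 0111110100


Decoding:
0 -> A
111 -> D
110 -> C
10 -> B
0 -> A


Result: ADCBA


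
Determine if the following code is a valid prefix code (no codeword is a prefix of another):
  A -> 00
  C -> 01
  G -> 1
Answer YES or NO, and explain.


Checking each pair (does one codeword prefix another?):
  A='00' vs C='01': no prefix
  A='00' vs G='1': no prefix
  C='01' vs A='00': no prefix
  C='01' vs G='1': no prefix
  G='1' vs A='00': no prefix
  G='1' vs C='01': no prefix
No violation found over all pairs.

YES -- this is a valid prefix code. No codeword is a prefix of any other codeword.


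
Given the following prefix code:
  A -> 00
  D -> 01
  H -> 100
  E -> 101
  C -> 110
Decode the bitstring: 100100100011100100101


Decoding step by step:
Bits 100 -> H
Bits 100 -> H
Bits 100 -> H
Bits 01 -> D
Bits 110 -> C
Bits 01 -> D
Bits 00 -> A
Bits 101 -> E


Decoded message: HHHDCDAE


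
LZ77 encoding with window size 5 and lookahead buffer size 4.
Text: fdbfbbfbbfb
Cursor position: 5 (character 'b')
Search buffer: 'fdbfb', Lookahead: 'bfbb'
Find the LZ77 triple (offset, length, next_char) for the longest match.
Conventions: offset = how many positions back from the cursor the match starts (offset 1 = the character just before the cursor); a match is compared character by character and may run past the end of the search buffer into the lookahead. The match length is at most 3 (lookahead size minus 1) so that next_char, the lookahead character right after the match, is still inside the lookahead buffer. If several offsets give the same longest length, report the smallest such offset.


Try each offset into the search buffer:
  offset=1 (pos 4, char 'b'): match length 1
  offset=2 (pos 3, char 'f'): match length 0
  offset=3 (pos 2, char 'b'): match length 3
  offset=4 (pos 1, char 'd'): match length 0
  offset=5 (pos 0, char 'f'): match length 0
Longest match has length 3 at offset 3.
next_char = character at position 5 + 3 = 8 -> 'b'

Best match: offset=3, length=3 (matching 'bfb' starting at position 2)
LZ77 triple: (3, 3, 'b')


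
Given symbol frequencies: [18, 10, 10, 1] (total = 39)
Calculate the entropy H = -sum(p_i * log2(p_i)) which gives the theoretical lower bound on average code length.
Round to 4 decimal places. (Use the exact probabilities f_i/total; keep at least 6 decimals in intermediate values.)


Per-symbol terms -p_i * log2(p_i) with p_i = f_i/39:
  p = 18/39 = 0.461538: log2(p) = -1.115477, -p*log2(p) = 0.514836
  p = 10/39 = 0.256410: log2(p) = -1.963474, -p*log2(p) = 0.503455
  p = 10/39 = 0.256410: log2(p) = -1.963474, -p*log2(p) = 0.503455
  p = 1/39 = 0.025641: log2(p) = -5.285402, -p*log2(p) = 0.135523
H = 0.514836 + 0.503455 + 0.503455 + 0.135523 = 1.657269

H = 1.6573 bits/symbol


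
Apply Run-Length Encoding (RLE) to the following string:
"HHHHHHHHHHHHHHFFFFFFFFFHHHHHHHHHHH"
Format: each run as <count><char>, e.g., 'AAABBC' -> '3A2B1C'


Scanning runs left to right:
  i=0: run of 'H' x 14 -> '14H'
  i=14: run of 'F' x 9 -> '9F'
  i=23: run of 'H' x 11 -> '11H'

RLE = 14H9F11H


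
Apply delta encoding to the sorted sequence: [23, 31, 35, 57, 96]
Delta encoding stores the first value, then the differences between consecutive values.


First value: 23
Deltas:
  31 - 23 = 8
  35 - 31 = 4
  57 - 35 = 22
  96 - 57 = 39


Delta encoded: [23, 8, 4, 22, 39]


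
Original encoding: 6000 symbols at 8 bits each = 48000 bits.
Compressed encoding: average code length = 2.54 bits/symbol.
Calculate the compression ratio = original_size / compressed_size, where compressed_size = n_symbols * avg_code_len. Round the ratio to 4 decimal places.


original_size = n_symbols * orig_bits = 6000 * 8 = 48000 bits
compressed_size = n_symbols * avg_code_len = 6000 * 2.54 = 15240.0 bits
ratio = original_size / compressed_size = 48000 / 15240.0 = 3.1496

Compression ratio = 3.1496


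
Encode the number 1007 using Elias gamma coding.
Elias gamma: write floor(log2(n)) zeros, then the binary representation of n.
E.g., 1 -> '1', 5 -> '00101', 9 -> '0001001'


num_bits = floor(log2(1007)) + 1 = 10
leading_zeros = num_bits - 1 = 9
binary(1007) = 1111101111

Elias gamma(1007) = '000000000' + '1111101111' = 0000000001111101111 (19 bits)


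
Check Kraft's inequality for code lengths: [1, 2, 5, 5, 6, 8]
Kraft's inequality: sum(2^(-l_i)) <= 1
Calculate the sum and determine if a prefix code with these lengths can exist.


Sum = 2^(-1) + 2^(-2) + 2^(-5) + 2^(-5) + 2^(-6) + 2^(-8)
    = 0.5 + 0.25 + 0.03125 + 0.03125 + 0.015625 + 0.00390625
    = 213/256 = 0.83203125
Since 0.83203125 <= 1, Kraft's inequality IS satisfied.
A prefix code with these lengths CAN exist.

Kraft sum = 0.83203125. Satisfied.


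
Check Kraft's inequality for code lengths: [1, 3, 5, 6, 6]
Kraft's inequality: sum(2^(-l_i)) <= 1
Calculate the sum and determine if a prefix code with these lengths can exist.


Sum = 2^(-1) + 2^(-3) + 2^(-5) + 2^(-6) + 2^(-6)
    = 0.5 + 0.125 + 0.03125 + 0.015625 + 0.015625
    = 44/64 = 0.6875
Since 0.6875 <= 1, Kraft's inequality IS satisfied.
A prefix code with these lengths CAN exist.

Kraft sum = 0.6875. Satisfied.


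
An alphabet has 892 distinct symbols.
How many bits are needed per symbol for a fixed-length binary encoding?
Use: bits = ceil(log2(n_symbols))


log2(892) = 9.8009
Bracket: 2^9 = 512 < 892 <= 2^10 = 1024
So ceil(log2(892)) = 10

bits = ceil(log2(892)) = ceil(9.8009) = 10 bits


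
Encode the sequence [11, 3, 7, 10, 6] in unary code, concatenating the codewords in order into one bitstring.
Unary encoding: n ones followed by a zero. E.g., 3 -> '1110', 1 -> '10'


Encode each number as n ones followed by a terminating 0:
  11 -> 111111111110 (12 bits)
  3 -> 1110 (4 bits)
  7 -> 11111110 (8 bits)
  10 -> 11111111110 (11 bits)
  6 -> 1111110 (7 bits)
Total length = 12 + 4 + 8 + 11 + 7 = 42 bits.

Unary([11, 3, 7, 10, 6]) = 111111111110111011111110111111111101111110 (42 bits)


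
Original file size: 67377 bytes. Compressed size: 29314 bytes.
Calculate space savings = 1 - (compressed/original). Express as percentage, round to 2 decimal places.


ratio = compressed/original = 29314/67377 = 0.435074
savings = 1 - ratio = 1 - 0.435074 = 0.564926
as a percentage: 0.564926 * 100 = 56.49%

Space savings = 1 - 29314/67377 = 56.49%


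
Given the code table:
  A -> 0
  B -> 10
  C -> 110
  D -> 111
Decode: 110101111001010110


Decoding:
110 -> C
10 -> B
111 -> D
10 -> B
0 -> A
10 -> B
10 -> B
110 -> C


Result: CBDBABBC


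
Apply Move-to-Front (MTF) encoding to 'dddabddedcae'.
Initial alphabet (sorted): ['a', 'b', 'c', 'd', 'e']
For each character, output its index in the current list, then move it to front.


MTF encoding:
'd': index 3 in ['a', 'b', 'c', 'd', 'e'] -> ['d', 'a', 'b', 'c', 'e']
'd': index 0 in ['d', 'a', 'b', 'c', 'e'] -> ['d', 'a', 'b', 'c', 'e']
'd': index 0 in ['d', 'a', 'b', 'c', 'e'] -> ['d', 'a', 'b', 'c', 'e']
'a': index 1 in ['d', 'a', 'b', 'c', 'e'] -> ['a', 'd', 'b', 'c', 'e']
'b': index 2 in ['a', 'd', 'b', 'c', 'e'] -> ['b', 'a', 'd', 'c', 'e']
'd': index 2 in ['b', 'a', 'd', 'c', 'e'] -> ['d', 'b', 'a', 'c', 'e']
'd': index 0 in ['d', 'b', 'a', 'c', 'e'] -> ['d', 'b', 'a', 'c', 'e']
'e': index 4 in ['d', 'b', 'a', 'c', 'e'] -> ['e', 'd', 'b', 'a', 'c']
'd': index 1 in ['e', 'd', 'b', 'a', 'c'] -> ['d', 'e', 'b', 'a', 'c']
'c': index 4 in ['d', 'e', 'b', 'a', 'c'] -> ['c', 'd', 'e', 'b', 'a']
'a': index 4 in ['c', 'd', 'e', 'b', 'a'] -> ['a', 'c', 'd', 'e', 'b']
'e': index 3 in ['a', 'c', 'd', 'e', 'b'] -> ['e', 'a', 'c', 'd', 'b']


Output: [3, 0, 0, 1, 2, 2, 0, 4, 1, 4, 4, 3]


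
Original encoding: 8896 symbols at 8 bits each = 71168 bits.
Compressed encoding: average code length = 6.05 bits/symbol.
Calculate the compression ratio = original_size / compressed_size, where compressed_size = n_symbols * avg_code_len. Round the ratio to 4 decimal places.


original_size = n_symbols * orig_bits = 8896 * 8 = 71168 bits
compressed_size = n_symbols * avg_code_len = 8896 * 6.05 = 53820.8 bits
ratio = original_size / compressed_size = 71168 / 53820.8 = 1.3223

Compression ratio = 1.3223


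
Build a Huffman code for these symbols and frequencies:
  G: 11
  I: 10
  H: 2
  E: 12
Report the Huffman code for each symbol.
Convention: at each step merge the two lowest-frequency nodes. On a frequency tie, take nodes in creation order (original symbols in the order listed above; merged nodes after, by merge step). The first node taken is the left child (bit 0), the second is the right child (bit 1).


Huffman tree construction:
Step 1: Merge H(2) + I(10) = 12
Step 2: Merge G(11) + E(12) = 23
Step 3: Merge (H+I)(12) + (G+E)(23) = 35
Read each symbol's code off the tree from the root (left child = 0, right child = 1).

Codes:
  G: 10 (length 2)
  I: 01 (length 2)
  H: 00 (length 2)
  E: 11 (length 2)
Average code length: 70/35 = 2.0000 bits/symbol


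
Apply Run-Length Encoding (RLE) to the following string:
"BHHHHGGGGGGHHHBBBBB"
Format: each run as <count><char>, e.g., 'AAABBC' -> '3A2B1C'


Scanning runs left to right:
  i=0: run of 'B' x 1 -> '1B'
  i=1: run of 'H' x 4 -> '4H'
  i=5: run of 'G' x 6 -> '6G'
  i=11: run of 'H' x 3 -> '3H'
  i=14: run of 'B' x 5 -> '5B'

RLE = 1B4H6G3H5B


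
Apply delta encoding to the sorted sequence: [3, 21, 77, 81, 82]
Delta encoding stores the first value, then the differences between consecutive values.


First value: 3
Deltas:
  21 - 3 = 18
  77 - 21 = 56
  81 - 77 = 4
  82 - 81 = 1


Delta encoded: [3, 18, 56, 4, 1]


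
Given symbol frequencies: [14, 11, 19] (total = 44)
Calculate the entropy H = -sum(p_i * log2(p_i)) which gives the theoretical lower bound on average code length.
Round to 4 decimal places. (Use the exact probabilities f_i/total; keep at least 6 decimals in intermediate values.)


Per-symbol terms -p_i * log2(p_i) with p_i = f_i/44:
  p = 14/44 = 0.318182: log2(p) = -1.652077, -p*log2(p) = 0.525661
  p = 11/44 = 0.250000: log2(p) = -2.000000, -p*log2(p) = 0.500000
  p = 19/44 = 0.431818: log2(p) = -1.211504, -p*log2(p) = 0.523149
H = 0.525661 + 0.500000 + 0.523149 = 1.548810

H = 1.5488 bits/symbol


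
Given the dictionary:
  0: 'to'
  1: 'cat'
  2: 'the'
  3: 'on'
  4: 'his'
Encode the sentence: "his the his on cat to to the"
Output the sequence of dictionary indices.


Look up each word in the dictionary:
  'his' -> 4
  'the' -> 2
  'his' -> 4
  'on' -> 3
  'cat' -> 1
  'to' -> 0
  'to' -> 0
  'the' -> 2

Encoded: [4, 2, 4, 3, 1, 0, 0, 2]


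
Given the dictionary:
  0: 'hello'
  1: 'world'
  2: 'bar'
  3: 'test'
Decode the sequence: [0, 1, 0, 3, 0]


Look up each index in the dictionary:
  0 -> 'hello'
  1 -> 'world'
  0 -> 'hello'
  3 -> 'test'
  0 -> 'hello'

Decoded: "hello world hello test hello"


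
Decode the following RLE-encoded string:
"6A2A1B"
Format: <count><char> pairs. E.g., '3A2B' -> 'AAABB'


Expanding each <count><char> pair:
  6A -> 'AAAAAA'
  2A -> 'AA'
  1B -> 'B'

Decoded = AAAAAAAAB


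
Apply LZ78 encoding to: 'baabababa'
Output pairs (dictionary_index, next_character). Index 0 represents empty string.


LZ78 encoding steps:
Dictionary: {0: ''}
Step 1: w='' (idx 0), next='b' -> output (0, 'b'), add 'b' as idx 1
Step 2: w='' (idx 0), next='a' -> output (0, 'a'), add 'a' as idx 2
Step 3: w='a' (idx 2), next='b' -> output (2, 'b'), add 'ab' as idx 3
Step 4: w='ab' (idx 3), next='a' -> output (3, 'a'), add 'aba' as idx 4
Step 5: w='b' (idx 1), next='a' -> output (1, 'a'), add 'ba' as idx 5


Encoded: [(0, 'b'), (0, 'a'), (2, 'b'), (3, 'a'), (1, 'a')]


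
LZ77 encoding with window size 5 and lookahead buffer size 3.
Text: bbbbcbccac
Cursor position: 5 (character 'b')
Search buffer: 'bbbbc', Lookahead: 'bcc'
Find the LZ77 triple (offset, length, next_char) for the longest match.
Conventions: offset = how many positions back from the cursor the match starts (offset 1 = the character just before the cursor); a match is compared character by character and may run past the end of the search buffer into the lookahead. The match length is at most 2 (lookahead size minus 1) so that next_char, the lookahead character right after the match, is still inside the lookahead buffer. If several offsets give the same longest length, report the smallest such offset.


Try each offset into the search buffer:
  offset=1 (pos 4, char 'c'): match length 0
  offset=2 (pos 3, char 'b'): match length 2
  offset=3 (pos 2, char 'b'): match length 1
  offset=4 (pos 1, char 'b'): match length 1
  offset=5 (pos 0, char 'b'): match length 1
Longest match has length 2 at offset 2.
next_char = character at position 5 + 2 = 7 -> 'c'

Best match: offset=2, length=2 (matching 'bc' starting at position 3)
LZ77 triple: (2, 2, 'c')


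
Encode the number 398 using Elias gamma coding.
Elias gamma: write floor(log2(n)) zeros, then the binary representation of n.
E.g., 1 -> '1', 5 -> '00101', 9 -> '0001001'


num_bits = floor(log2(398)) + 1 = 9
leading_zeros = num_bits - 1 = 8
binary(398) = 110001110

Elias gamma(398) = '00000000' + '110001110' = 00000000110001110 (17 bits)


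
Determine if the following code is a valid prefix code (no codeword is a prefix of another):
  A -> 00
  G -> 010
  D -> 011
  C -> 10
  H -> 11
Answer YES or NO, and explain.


Checking each pair (does one codeword prefix another?):
  A='00' vs G='010': no prefix
  A='00' vs D='011': no prefix
  A='00' vs C='10': no prefix
  A='00' vs H='11': no prefix
  G='010' vs A='00': no prefix
  G='010' vs D='011': no prefix
  G='010' vs C='10': no prefix
  G='010' vs H='11': no prefix
  D='011' vs A='00': no prefix
  D='011' vs G='010': no prefix
  D='011' vs C='10': no prefix
  D='011' vs H='11': no prefix
  C='10' vs A='00': no prefix
  C='10' vs G='010': no prefix
  C='10' vs D='011': no prefix
  C='10' vs H='11': no prefix
  H='11' vs A='00': no prefix
  H='11' vs G='010': no prefix
  H='11' vs D='011': no prefix
  H='11' vs C='10': no prefix
No violation found over all pairs.

YES -- this is a valid prefix code. No codeword is a prefix of any other codeword.


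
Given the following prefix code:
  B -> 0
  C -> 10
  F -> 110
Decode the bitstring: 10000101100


Decoding step by step:
Bits 10 -> C
Bits 0 -> B
Bits 0 -> B
Bits 0 -> B
Bits 10 -> C
Bits 110 -> F
Bits 0 -> B


Decoded message: CBBBCFB


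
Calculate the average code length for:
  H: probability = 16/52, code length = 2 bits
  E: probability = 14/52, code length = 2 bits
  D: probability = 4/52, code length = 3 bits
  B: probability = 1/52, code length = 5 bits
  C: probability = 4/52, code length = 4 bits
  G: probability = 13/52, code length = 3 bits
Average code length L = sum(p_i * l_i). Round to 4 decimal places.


Weighted contributions p_i * l_i:
  H: (16/52) * 2 = 32/52
  E: (14/52) * 2 = 28/52
  D: (4/52) * 3 = 12/52
  B: (1/52) * 5 = 5/52
  C: (4/52) * 4 = 16/52
  G: (13/52) * 3 = 39/52
Sum = (32 + 28 + 12 + 5 + 16 + 39)/52 = 132/52

L = 132/52 = 2.5385 bits/symbol


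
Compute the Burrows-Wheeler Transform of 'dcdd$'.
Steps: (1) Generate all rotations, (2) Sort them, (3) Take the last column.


Rotations (sorted):
  0: $dcdd -> last char: d
  1: cdd$d -> last char: d
  2: d$dcd -> last char: d
  3: dcdd$ -> last char: $
  4: dd$dc -> last char: c


BWT = ddd$c


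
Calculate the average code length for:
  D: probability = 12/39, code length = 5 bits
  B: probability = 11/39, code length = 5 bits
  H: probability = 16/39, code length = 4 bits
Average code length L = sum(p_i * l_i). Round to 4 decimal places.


Weighted contributions p_i * l_i:
  D: (12/39) * 5 = 60/39
  B: (11/39) * 5 = 55/39
  H: (16/39) * 4 = 64/39
Sum = (60 + 55 + 64)/39 = 179/39

L = 179/39 = 4.5897 bits/symbol


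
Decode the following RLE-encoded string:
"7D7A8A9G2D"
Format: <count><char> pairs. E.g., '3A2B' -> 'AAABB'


Expanding each <count><char> pair:
  7D -> 'DDDDDDD'
  7A -> 'AAAAAAA'
  8A -> 'AAAAAAAA'
  9G -> 'GGGGGGGGG'
  2D -> 'DD'

Decoded = DDDDDDDAAAAAAAAAAAAAAAGGGGGGGGGDD


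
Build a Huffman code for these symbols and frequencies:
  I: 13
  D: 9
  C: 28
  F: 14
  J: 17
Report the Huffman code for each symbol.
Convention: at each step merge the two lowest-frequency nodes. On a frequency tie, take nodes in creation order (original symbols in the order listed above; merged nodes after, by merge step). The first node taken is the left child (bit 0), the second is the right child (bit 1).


Huffman tree construction:
Step 1: Merge D(9) + I(13) = 22
Step 2: Merge F(14) + J(17) = 31
Step 3: Merge (D+I)(22) + C(28) = 50
Step 4: Merge (F+J)(31) + ((D+I)+C)(50) = 81
Read each symbol's code off the tree from the root (left child = 0, right child = 1).

Codes:
  I: 101 (length 3)
  D: 100 (length 3)
  C: 11 (length 2)
  F: 00 (length 2)
  J: 01 (length 2)
Average code length: 184/81 = 2.2716 bits/symbol


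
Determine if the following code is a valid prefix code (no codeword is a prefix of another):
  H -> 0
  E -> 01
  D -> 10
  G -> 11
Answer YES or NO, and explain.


Checking each pair (does one codeword prefix another?):
  H='0' vs E='01': prefix -- VIOLATION

NO -- this is NOT a valid prefix code. H (0) is a prefix of E (01).


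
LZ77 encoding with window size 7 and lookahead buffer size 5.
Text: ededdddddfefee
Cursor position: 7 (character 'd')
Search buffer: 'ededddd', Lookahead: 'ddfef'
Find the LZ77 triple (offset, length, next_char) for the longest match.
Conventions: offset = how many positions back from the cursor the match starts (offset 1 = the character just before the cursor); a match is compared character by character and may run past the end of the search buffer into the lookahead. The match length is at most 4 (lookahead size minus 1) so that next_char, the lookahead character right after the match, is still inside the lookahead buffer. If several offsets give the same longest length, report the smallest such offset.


Try each offset into the search buffer:
  offset=1 (pos 6, char 'd'): match length 2
  offset=2 (pos 5, char 'd'): match length 2
  offset=3 (pos 4, char 'd'): match length 2
  offset=4 (pos 3, char 'd'): match length 2
  offset=5 (pos 2, char 'e'): match length 0
  offset=6 (pos 1, char 'd'): match length 1
  offset=7 (pos 0, char 'e'): match length 0
Longest match has length 2, found at offsets 1, 2, 3, 4; take the smallest, offset 1.
next_char = character at position 7 + 2 = 9 -> 'f'

Best match: offset=1, length=2 (matching 'dd' starting at position 6)
LZ77 triple: (1, 2, 'f')


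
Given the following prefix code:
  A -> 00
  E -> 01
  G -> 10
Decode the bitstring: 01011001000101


Decoding step by step:
Bits 01 -> E
Bits 01 -> E
Bits 10 -> G
Bits 01 -> E
Bits 00 -> A
Bits 01 -> E
Bits 01 -> E


Decoded message: EEGEAEE


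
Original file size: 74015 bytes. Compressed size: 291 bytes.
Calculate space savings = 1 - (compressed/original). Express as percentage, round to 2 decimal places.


ratio = compressed/original = 291/74015 = 0.003932
savings = 1 - ratio = 1 - 0.003932 = 0.996068
as a percentage: 0.996068 * 100 = 99.61%

Space savings = 1 - 291/74015 = 99.61%


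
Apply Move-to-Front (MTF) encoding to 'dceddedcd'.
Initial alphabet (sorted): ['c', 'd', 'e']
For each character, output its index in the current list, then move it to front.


MTF encoding:
'd': index 1 in ['c', 'd', 'e'] -> ['d', 'c', 'e']
'c': index 1 in ['d', 'c', 'e'] -> ['c', 'd', 'e']
'e': index 2 in ['c', 'd', 'e'] -> ['e', 'c', 'd']
'd': index 2 in ['e', 'c', 'd'] -> ['d', 'e', 'c']
'd': index 0 in ['d', 'e', 'c'] -> ['d', 'e', 'c']
'e': index 1 in ['d', 'e', 'c'] -> ['e', 'd', 'c']
'd': index 1 in ['e', 'd', 'c'] -> ['d', 'e', 'c']
'c': index 2 in ['d', 'e', 'c'] -> ['c', 'd', 'e']
'd': index 1 in ['c', 'd', 'e'] -> ['d', 'c', 'e']


Output: [1, 1, 2, 2, 0, 1, 1, 2, 1]


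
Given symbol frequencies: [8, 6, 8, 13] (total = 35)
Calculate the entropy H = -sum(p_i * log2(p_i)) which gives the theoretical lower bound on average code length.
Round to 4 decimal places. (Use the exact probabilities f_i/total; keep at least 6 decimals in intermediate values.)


Per-symbol terms -p_i * log2(p_i) with p_i = f_i/35:
  p = 8/35 = 0.228571: log2(p) = -2.129283, -p*log2(p) = 0.486693
  p = 6/35 = 0.171429: log2(p) = -2.544321, -p*log2(p) = 0.436169
  p = 8/35 = 0.228571: log2(p) = -2.129283, -p*log2(p) = 0.486693
  p = 13/35 = 0.371429: log2(p) = -1.428843, -p*log2(p) = 0.530713
H = 0.486693 + 0.436169 + 0.486693 + 0.530713 = 1.940268

H = 1.9403 bits/symbol


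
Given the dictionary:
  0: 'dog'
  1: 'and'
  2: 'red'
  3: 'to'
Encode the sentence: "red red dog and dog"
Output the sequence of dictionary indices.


Look up each word in the dictionary:
  'red' -> 2
  'red' -> 2
  'dog' -> 0
  'and' -> 1
  'dog' -> 0

Encoded: [2, 2, 0, 1, 0]


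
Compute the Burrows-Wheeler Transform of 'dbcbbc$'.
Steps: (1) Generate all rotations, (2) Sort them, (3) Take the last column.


Rotations (sorted):
  0: $dbcbbc -> last char: c
  1: bbc$dbc -> last char: c
  2: bc$dbcb -> last char: b
  3: bcbbc$d -> last char: d
  4: c$dbcbb -> last char: b
  5: cbbc$db -> last char: b
  6: dbcbbc$ -> last char: $


BWT = ccbdbb$


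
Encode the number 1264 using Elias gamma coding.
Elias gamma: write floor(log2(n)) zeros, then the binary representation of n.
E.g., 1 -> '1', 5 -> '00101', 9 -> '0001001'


num_bits = floor(log2(1264)) + 1 = 11
leading_zeros = num_bits - 1 = 10
binary(1264) = 10011110000

Elias gamma(1264) = '0000000000' + '10011110000' = 000000000010011110000 (21 bits)


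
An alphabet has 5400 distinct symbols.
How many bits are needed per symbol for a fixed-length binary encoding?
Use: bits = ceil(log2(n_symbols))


log2(5400) = 12.3987
Bracket: 2^12 = 4096 < 5400 <= 2^13 = 8192
So ceil(log2(5400)) = 13

bits = ceil(log2(5400)) = ceil(12.3987) = 13 bits


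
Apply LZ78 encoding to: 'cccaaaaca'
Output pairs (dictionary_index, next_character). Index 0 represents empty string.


LZ78 encoding steps:
Dictionary: {0: ''}
Step 1: w='' (idx 0), next='c' -> output (0, 'c'), add 'c' as idx 1
Step 2: w='c' (idx 1), next='c' -> output (1, 'c'), add 'cc' as idx 2
Step 3: w='' (idx 0), next='a' -> output (0, 'a'), add 'a' as idx 3
Step 4: w='a' (idx 3), next='a' -> output (3, 'a'), add 'aa' as idx 4
Step 5: w='a' (idx 3), next='c' -> output (3, 'c'), add 'ac' as idx 5
Step 6: w='a' (idx 3), end of input -> output (3, '')


Encoded: [(0, 'c'), (1, 'c'), (0, 'a'), (3, 'a'), (3, 'c'), (3, '')]


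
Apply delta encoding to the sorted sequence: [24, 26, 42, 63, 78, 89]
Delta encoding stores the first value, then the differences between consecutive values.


First value: 24
Deltas:
  26 - 24 = 2
  42 - 26 = 16
  63 - 42 = 21
  78 - 63 = 15
  89 - 78 = 11


Delta encoded: [24, 2, 16, 21, 15, 11]


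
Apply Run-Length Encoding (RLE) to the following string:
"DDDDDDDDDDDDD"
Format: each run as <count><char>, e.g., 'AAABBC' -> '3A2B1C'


Scanning runs left to right:
  i=0: run of 'D' x 13 -> '13D'

RLE = 13D


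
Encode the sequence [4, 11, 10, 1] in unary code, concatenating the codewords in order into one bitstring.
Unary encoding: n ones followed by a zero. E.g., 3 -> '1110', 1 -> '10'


Encode each number as n ones followed by a terminating 0:
  4 -> 11110 (5 bits)
  11 -> 111111111110 (12 bits)
  10 -> 11111111110 (11 bits)
  1 -> 10 (2 bits)
Total length = 5 + 12 + 11 + 2 = 30 bits.

Unary([4, 11, 10, 1]) = 111101111111111101111111111010 (30 bits)


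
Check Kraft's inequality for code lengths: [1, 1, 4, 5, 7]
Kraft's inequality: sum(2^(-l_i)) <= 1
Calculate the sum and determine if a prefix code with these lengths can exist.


Sum = 2^(-1) + 2^(-1) + 2^(-4) + 2^(-5) + 2^(-7)
    = 0.5 + 0.5 + 0.0625 + 0.03125 + 0.0078125
    = 141/128 = 1.1015625
Since 1.1015625 > 1, Kraft's inequality is NOT satisfied.
A prefix code with these lengths CANNOT exist.

Kraft sum = 1.1015625. Not satisfied.


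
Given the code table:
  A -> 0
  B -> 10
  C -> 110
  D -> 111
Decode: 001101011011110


Decoding:
0 -> A
0 -> A
110 -> C
10 -> B
110 -> C
111 -> D
10 -> B


Result: AACBCDB


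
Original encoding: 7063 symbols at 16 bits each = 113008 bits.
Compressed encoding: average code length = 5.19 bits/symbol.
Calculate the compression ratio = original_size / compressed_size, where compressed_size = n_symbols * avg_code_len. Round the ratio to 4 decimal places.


original_size = n_symbols * orig_bits = 7063 * 16 = 113008 bits
compressed_size = n_symbols * avg_code_len = 7063 * 5.19 = 36656.97 bits
ratio = original_size / compressed_size = 113008 / 36656.97 = 3.0829

Compression ratio = 3.0829


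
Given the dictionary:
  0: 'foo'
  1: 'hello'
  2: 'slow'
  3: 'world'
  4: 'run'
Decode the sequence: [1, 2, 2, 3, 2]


Look up each index in the dictionary:
  1 -> 'hello'
  2 -> 'slow'
  2 -> 'slow'
  3 -> 'world'
  2 -> 'slow'

Decoded: "hello slow slow world slow"


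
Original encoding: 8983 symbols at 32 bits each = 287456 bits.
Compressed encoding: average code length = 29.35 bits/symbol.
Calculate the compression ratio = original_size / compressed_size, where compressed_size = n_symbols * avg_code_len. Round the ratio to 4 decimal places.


original_size = n_symbols * orig_bits = 8983 * 32 = 287456 bits
compressed_size = n_symbols * avg_code_len = 8983 * 29.35 = 263651.05 bits
ratio = original_size / compressed_size = 287456 / 263651.05 = 1.0903

Compression ratio = 1.0903


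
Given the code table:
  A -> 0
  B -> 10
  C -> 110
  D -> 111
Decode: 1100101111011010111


Decoding:
110 -> C
0 -> A
10 -> B
111 -> D
10 -> B
110 -> C
10 -> B
111 -> D


Result: CABDBCBD


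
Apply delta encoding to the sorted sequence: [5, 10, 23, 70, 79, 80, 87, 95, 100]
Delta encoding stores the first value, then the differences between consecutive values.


First value: 5
Deltas:
  10 - 5 = 5
  23 - 10 = 13
  70 - 23 = 47
  79 - 70 = 9
  80 - 79 = 1
  87 - 80 = 7
  95 - 87 = 8
  100 - 95 = 5


Delta encoded: [5, 5, 13, 47, 9, 1, 7, 8, 5]


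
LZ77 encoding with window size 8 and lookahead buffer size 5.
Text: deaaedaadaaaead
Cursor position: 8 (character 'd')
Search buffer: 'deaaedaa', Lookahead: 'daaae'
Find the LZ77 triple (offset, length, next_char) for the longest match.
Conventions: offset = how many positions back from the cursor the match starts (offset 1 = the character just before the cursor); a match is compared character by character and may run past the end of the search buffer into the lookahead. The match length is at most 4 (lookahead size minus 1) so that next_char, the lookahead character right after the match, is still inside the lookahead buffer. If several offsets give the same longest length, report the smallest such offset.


Try each offset into the search buffer:
  offset=1 (pos 7, char 'a'): match length 0
  offset=2 (pos 6, char 'a'): match length 0
  offset=3 (pos 5, char 'd'): match length 3
  offset=4 (pos 4, char 'e'): match length 0
  offset=5 (pos 3, char 'a'): match length 0
  offset=6 (pos 2, char 'a'): match length 0
  offset=7 (pos 1, char 'e'): match length 0
  offset=8 (pos 0, char 'd'): match length 1
Longest match has length 3 at offset 3.
next_char = character at position 8 + 3 = 11 -> 'a'

Best match: offset=3, length=3 (matching 'daa' starting at position 5)
LZ77 triple: (3, 3, 'a')
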